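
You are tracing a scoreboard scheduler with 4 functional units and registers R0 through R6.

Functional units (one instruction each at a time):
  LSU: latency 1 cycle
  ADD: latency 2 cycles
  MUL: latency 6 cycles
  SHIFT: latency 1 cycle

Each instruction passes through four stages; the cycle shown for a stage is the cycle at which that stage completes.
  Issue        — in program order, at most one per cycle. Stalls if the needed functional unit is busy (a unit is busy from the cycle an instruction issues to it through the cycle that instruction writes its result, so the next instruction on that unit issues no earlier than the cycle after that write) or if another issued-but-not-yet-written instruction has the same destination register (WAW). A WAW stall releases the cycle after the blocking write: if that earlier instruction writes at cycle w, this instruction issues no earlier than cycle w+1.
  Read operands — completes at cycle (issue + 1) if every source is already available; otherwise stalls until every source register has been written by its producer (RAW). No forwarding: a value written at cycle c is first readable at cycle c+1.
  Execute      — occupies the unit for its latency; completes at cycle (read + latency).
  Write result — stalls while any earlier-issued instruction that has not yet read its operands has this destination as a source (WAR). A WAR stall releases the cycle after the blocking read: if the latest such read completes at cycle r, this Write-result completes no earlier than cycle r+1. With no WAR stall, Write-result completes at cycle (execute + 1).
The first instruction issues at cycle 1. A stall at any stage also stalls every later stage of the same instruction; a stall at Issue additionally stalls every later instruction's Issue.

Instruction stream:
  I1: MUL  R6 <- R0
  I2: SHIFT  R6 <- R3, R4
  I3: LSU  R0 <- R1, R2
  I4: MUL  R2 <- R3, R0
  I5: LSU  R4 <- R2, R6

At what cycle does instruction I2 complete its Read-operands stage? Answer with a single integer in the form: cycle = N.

I1  is:1  ro:2  ex:8  wr:9
I2  is:10  ro:11  ex:12  wr:13  — WAW R6: wait I1 write@9
I3  is:11  ro:12  ex:13  wr:14
I4  is:12  ro:15  ex:21  wr:22  — RAW R0: wait I3 write@14
I5  is:15  ro:23  ex:24  wr:25  — struct: LSU busy until I3 writes@14, RAW R2: wait I4 write@22

cycle = 11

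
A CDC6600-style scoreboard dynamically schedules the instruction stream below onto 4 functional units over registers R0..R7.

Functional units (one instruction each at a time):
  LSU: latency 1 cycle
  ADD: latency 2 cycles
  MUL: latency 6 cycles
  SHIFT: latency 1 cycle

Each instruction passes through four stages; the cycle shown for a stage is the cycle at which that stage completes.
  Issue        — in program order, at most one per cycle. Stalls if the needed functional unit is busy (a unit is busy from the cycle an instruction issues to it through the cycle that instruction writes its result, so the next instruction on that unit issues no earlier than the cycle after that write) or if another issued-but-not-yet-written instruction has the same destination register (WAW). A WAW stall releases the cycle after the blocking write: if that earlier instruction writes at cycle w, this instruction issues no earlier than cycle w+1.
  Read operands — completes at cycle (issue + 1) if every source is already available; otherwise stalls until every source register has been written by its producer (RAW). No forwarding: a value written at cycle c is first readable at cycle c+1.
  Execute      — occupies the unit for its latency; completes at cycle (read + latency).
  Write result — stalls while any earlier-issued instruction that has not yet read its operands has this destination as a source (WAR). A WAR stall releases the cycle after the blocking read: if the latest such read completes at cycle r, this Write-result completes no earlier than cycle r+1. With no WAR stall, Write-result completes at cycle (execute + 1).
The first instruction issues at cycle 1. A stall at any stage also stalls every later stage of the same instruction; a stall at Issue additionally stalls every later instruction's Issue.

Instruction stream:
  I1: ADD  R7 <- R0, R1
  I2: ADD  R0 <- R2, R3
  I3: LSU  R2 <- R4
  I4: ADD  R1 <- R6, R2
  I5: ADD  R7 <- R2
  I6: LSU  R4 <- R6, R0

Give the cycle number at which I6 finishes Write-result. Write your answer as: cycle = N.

cycle = 20

[I1] 1/2/4/5
[I2] 6/7/9/10  (struct: ADD busy until I1 writes@5)
[I3] 7/8/9/10
[I4] 11/12/14/15  (struct: ADD busy until I2 writes@10)
[I5] 16/17/19/20  (struct: ADD busy until I4 writes@15)
[I6] 17/18/19/20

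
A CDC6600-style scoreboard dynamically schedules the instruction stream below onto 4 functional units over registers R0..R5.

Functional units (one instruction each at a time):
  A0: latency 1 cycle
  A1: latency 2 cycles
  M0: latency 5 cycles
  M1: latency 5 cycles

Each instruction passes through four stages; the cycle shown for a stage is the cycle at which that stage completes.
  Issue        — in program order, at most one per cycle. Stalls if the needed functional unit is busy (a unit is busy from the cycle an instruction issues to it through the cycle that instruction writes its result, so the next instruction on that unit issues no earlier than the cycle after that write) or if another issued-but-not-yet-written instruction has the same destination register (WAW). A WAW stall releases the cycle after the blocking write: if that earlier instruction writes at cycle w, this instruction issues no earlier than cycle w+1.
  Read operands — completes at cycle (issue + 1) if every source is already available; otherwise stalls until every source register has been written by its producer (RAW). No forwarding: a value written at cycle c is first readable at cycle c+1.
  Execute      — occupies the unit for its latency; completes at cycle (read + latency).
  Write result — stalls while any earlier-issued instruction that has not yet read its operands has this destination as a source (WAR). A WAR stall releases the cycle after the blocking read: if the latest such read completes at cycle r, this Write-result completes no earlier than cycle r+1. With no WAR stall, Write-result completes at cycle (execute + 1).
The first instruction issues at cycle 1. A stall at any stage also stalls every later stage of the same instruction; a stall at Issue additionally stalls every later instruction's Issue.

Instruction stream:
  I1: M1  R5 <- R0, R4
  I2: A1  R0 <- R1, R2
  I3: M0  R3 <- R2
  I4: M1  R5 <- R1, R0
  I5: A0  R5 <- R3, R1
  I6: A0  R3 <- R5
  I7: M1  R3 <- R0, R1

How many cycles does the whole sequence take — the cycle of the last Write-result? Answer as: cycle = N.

cycle = 32

c1: I1 dispatched to M1
c2: I1 operands ready · I2 dispatched to A1
c3: I2 operands ready · I3 dispatched to M0
c4: I3 operands ready
c5: I2 complete
c6: R0←I2
c7: I1 complete
c8: R5←I1
c9: I3 complete · I4 dispatched to M1
c10: R3←I3 · I4 operands ready
c15: I4 complete
c16: R5←I4
c17: I5 dispatched to A0
c18: I5 operands ready
c19: I5 complete
c20: R5←I5
c21: I6 dispatched to A0
c22: I6 operands ready
c23: I6 complete
c24: R3←I6
c25: I7 dispatched to M1
c26: I7 operands ready
c31: I7 complete
c32: R3←I7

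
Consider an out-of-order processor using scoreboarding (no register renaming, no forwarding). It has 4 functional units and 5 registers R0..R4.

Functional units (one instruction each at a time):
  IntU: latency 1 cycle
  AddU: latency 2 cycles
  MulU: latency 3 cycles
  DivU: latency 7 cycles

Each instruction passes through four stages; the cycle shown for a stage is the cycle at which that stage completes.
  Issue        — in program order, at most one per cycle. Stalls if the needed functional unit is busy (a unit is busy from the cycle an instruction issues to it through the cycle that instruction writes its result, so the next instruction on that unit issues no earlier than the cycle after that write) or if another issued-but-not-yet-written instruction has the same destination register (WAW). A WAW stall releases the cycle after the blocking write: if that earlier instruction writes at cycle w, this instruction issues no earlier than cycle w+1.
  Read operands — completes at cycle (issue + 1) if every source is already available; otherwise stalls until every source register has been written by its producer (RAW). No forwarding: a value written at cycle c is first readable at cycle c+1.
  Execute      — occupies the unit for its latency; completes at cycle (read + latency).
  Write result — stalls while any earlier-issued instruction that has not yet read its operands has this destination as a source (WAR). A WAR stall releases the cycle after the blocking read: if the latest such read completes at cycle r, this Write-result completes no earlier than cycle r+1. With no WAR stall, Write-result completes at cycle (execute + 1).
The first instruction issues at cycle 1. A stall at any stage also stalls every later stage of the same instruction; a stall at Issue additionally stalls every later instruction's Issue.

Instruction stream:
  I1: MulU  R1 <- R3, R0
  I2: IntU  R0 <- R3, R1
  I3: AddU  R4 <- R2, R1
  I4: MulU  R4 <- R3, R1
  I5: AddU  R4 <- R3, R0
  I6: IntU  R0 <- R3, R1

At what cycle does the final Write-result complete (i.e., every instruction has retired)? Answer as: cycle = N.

cycle = 21

I1  is:1  ro:2  ex:5  wr:6
I2  is:2  ro:7  ex:8  wr:9  — RAW R1: wait I1 write@6
I3  is:3  ro:7  ex:9  wr:10  — RAW R1: wait I1 write@6
I4  is:11  ro:12  ex:15  wr:16  — WAW R4: wait I3 write@10
I5  is:17  ro:18  ex:20  wr:21  — WAW R4: wait I4 write@16
I6  is:18  ro:19  ex:20  wr:21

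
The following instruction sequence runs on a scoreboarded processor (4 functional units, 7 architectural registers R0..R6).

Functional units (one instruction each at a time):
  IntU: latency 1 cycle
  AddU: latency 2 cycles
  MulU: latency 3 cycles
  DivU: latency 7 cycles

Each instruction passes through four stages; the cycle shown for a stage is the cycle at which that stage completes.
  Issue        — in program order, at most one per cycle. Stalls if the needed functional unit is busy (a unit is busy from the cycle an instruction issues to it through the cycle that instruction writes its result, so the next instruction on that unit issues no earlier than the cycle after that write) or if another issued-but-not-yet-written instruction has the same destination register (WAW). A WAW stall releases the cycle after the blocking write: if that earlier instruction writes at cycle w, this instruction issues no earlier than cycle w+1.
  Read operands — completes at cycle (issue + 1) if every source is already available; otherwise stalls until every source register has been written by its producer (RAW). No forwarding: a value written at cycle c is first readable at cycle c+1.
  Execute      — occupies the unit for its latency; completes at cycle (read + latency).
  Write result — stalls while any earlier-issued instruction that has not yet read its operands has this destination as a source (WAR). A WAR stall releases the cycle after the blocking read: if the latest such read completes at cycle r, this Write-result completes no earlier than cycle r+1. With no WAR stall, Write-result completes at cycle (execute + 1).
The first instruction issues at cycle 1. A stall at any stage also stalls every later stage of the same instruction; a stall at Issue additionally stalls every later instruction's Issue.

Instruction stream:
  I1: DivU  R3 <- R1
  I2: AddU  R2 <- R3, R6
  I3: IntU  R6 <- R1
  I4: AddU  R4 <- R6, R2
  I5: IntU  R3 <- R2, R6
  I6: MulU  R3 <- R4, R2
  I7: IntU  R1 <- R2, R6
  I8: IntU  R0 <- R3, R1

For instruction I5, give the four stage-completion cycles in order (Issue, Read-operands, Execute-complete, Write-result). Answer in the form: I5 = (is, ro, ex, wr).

  I1 | 1 | 2 | 9 | 10
  I2 | 2 | 11 | 13 | 14   RAW R3: wait I1 write@10
  I3 | 3 | 4 | 5 | 12   WAR R6: wait I2 read@11
  I4 | 15 | 16 | 18 | 19   struct: AddU busy until I2 writes@14
  I5 | 16 | 17 | 18 | 19
  I6 | 20 | 21 | 24 | 25   WAW R3: wait I5 write@19
  I7 | 21 | 22 | 23 | 24
  I8 | 25 | 26 | 27 | 28   struct: IntU busy until I7 writes@24

I5 = (16, 17, 18, 19)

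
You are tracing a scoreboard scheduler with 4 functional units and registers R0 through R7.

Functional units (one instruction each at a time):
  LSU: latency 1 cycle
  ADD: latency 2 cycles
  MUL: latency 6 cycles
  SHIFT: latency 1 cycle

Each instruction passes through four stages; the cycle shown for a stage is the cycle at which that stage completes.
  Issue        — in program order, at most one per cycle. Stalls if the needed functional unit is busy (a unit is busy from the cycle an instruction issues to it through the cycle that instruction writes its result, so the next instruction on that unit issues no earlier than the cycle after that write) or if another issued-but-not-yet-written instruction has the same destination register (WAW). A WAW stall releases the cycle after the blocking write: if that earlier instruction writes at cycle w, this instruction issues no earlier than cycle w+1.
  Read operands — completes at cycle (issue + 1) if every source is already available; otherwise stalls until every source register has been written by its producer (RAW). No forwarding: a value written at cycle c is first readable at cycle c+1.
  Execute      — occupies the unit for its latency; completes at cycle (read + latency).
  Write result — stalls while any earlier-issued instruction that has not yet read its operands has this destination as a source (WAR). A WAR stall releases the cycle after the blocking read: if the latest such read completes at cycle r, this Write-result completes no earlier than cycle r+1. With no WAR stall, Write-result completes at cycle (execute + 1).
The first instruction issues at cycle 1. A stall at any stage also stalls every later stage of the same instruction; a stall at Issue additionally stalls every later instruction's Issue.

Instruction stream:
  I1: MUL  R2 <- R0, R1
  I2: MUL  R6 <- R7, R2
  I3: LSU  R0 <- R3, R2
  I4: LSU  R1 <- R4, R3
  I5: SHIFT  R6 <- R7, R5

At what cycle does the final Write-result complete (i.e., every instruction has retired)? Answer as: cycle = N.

cycle = 22

I1 -> (1, 2, 8, 9)
I2 -> (10, 11, 17, 18)  // struct: MUL busy until I1 writes@9
I3 -> (11, 12, 13, 14)
I4 -> (15, 16, 17, 18)  // struct: LSU busy until I3 writes@14
I5 -> (19, 20, 21, 22)  // WAW R6: wait I2 write@18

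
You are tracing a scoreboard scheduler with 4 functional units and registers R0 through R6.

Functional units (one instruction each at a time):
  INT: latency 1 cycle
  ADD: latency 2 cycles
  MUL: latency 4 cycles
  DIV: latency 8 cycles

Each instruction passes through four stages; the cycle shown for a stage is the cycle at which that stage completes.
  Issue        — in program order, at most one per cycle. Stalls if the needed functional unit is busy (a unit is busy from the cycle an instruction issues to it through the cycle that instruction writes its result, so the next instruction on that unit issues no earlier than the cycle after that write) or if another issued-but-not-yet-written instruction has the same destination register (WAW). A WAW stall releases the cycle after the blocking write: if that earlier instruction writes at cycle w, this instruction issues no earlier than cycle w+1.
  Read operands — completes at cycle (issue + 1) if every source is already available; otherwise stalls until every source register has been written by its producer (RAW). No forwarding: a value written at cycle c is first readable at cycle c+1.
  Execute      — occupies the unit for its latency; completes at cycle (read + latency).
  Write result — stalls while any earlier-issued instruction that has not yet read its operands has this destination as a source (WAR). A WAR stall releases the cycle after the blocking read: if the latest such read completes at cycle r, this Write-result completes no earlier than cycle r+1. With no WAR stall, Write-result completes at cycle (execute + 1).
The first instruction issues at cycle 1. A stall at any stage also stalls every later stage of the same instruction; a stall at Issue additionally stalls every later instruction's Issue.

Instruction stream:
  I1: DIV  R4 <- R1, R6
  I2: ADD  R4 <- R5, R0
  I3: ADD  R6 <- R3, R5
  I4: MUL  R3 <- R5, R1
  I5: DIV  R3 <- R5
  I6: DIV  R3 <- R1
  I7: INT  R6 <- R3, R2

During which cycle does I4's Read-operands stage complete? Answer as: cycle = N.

cycle 1: I1 dispatched to DIV
cycle 2: I1 operands ready
cycle 10: I1 complete
cycle 11: R4←I1
cycle 12: I2 dispatched to ADD
cycle 13: I2 operands ready
cycle 15: I2 complete
cycle 16: R4←I2
cycle 17: I3 dispatched to ADD
cycle 18: I3 operands ready, I4 dispatched to MUL
cycle 19: I4 operands ready
cycle 20: I3 complete
cycle 21: R6←I3
cycle 23: I4 complete
cycle 24: R3←I4
cycle 25: I5 dispatched to DIV
cycle 26: I5 operands ready
cycle 34: I5 complete
cycle 35: R3←I5
cycle 36: I6 dispatched to DIV
cycle 37: I6 operands ready, I7 dispatched to INT
cycle 45: I6 complete
cycle 46: R3←I6
cycle 47: I7 operands ready
cycle 48: I7 complete
cycle 49: R6←I7

cycle = 19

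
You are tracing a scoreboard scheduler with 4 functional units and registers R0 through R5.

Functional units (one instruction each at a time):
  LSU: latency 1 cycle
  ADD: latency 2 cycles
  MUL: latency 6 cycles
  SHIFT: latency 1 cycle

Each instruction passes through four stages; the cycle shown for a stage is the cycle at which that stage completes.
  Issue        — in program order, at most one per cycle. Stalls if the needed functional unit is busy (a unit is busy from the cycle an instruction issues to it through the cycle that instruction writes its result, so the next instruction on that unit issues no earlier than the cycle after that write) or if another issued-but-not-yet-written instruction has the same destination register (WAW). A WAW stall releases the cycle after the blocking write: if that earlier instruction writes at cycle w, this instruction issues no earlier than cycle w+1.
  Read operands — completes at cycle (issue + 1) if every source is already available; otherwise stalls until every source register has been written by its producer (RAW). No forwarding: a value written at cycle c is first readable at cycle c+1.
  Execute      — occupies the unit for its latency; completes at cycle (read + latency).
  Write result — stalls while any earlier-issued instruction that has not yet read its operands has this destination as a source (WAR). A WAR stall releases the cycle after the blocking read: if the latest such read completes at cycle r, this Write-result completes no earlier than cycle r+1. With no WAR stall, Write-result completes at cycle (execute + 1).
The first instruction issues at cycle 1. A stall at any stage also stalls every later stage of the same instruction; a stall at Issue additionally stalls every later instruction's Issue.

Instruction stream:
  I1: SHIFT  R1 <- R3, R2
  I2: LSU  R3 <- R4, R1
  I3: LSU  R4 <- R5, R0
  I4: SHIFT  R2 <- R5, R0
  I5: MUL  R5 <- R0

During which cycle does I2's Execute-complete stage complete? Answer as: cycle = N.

cycle = 6

[1] I1→SHIFT
[2] I1 RO | I2→LSU
[3] I1 EX
[4] I1 WR R1
[5] I2 RO
[6] I2 EX
[7] I2 WR R3
[8] I3→LSU
[9] I3 RO | I4→SHIFT
[10] I3 EX | I4 RO | I5→MUL
[11] I3 WR R4 | I4 EX | I5 RO
[12] I4 WR R2
[17] I5 EX
[18] I5 WR R5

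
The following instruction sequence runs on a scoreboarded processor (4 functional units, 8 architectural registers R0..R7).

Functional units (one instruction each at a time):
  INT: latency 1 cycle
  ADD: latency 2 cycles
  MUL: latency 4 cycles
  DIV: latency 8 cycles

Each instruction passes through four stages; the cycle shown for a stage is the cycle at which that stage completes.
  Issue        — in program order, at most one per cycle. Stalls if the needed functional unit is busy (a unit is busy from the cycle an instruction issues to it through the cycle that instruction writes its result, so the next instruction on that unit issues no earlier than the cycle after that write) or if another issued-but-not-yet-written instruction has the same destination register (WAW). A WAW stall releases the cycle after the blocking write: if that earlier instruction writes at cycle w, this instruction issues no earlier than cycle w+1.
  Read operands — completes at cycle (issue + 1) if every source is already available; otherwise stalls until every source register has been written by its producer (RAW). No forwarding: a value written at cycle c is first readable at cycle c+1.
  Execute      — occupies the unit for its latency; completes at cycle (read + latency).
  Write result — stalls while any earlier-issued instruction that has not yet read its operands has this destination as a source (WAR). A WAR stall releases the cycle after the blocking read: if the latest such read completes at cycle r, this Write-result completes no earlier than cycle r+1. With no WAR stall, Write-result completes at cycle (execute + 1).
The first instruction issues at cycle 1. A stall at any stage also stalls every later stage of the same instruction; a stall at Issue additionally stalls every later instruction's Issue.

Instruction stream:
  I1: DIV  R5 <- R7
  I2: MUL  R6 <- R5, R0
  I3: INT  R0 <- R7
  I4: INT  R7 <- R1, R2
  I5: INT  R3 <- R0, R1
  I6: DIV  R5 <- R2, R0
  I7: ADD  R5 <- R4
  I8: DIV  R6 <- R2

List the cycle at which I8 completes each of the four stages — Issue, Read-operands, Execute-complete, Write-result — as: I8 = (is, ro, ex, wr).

I8 = (31, 32, 40, 41)

[1] I1 issues→DIV
[2] I1 reads | I2 issues→MUL
[3] I3 issues→INT
[4] I3 reads
[5] I3 exec-done
[10] I1 exec-done
[11] I1 writes R5
[12] I2 reads
[13] I3 writes R0
[14] I4 issues→INT
[15] I4 reads
[16] I2 exec-done | I4 exec-done
[17] I2 writes R6 | I4 writes R7
[18] I5 issues→INT
[19] I5 reads | I6 issues→DIV
[20] I5 exec-done | I6 reads
[21] I5 writes R3
[28] I6 exec-done
[29] I6 writes R5
[30] I7 issues→ADD
[31] I7 reads | I8 issues→DIV
[32] I8 reads
[33] I7 exec-done
[34] I7 writes R5
[40] I8 exec-done
[41] I8 writes R6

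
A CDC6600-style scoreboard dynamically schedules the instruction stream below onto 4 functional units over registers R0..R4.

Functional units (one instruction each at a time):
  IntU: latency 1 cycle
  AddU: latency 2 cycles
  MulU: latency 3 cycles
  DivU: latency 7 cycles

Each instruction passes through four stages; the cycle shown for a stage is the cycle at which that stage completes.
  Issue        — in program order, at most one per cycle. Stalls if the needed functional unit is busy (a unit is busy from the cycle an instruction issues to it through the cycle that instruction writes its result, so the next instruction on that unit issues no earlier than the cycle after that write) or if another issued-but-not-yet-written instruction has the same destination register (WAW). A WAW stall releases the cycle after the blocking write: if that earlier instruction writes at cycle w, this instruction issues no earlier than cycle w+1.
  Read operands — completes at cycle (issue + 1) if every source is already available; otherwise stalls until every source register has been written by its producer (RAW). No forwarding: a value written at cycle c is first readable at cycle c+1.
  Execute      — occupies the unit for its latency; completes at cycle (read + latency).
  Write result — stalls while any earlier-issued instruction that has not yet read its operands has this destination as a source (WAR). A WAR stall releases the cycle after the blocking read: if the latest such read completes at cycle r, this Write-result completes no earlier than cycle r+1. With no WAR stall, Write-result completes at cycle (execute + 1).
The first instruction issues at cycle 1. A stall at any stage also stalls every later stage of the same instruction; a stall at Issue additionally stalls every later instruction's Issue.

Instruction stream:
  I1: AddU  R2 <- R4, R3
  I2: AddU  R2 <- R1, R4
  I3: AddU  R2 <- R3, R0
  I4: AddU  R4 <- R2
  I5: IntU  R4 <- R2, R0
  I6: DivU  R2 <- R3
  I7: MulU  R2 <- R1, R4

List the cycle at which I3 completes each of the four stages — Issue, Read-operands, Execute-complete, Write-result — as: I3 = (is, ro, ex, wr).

[1] I1 dispatched to AddU
[2] I1 operands ready
[4] I1 complete
[5] R2←I1
[6] I2 dispatched to AddU
[7] I2 operands ready
[9] I2 complete
[10] R2←I2
[11] I3 dispatched to AddU
[12] I3 operands ready
[14] I3 complete
[15] R2←I3
[16] I4 dispatched to AddU
[17] I4 operands ready
[19] I4 complete
[20] R4←I4
[21] I5 dispatched to IntU
[22] I5 operands ready · I6 dispatched to DivU
[23] I5 complete · I6 operands ready
[24] R4←I5
[30] I6 complete
[31] R2←I6
[32] I7 dispatched to MulU
[33] I7 operands ready
[36] I7 complete
[37] R2←I7

I3 = (11, 12, 14, 15)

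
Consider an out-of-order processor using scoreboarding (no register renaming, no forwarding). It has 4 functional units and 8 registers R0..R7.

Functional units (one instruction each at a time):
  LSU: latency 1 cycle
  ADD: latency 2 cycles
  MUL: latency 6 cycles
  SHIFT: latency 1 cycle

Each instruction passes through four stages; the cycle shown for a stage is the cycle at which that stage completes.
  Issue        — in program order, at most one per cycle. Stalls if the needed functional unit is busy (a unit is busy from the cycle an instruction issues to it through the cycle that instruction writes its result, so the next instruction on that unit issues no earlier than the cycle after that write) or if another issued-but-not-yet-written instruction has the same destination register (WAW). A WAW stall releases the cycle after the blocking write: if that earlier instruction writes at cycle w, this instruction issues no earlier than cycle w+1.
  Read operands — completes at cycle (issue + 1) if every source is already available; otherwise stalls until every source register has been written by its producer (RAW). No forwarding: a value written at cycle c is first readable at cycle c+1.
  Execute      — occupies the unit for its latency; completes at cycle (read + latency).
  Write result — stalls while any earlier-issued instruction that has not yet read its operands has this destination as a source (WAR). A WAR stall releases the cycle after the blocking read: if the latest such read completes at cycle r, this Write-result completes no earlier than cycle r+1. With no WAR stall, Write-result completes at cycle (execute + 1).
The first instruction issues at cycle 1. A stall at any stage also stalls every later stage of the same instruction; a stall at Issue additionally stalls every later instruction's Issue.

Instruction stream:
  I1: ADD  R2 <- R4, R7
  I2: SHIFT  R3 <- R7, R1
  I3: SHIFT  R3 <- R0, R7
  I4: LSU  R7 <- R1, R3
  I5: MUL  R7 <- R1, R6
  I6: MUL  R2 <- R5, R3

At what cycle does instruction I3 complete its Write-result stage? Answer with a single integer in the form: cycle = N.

cycle = 9

1) issue 1, read 2, done 4, write 5
2) issue 2, read 3, done 4, write 5
3) issue 6, read 7, done 8, write 9  <struct: SHIFT busy until I2 writes@5>
4) issue 7, read 10, done 11, write 12  <RAW R3: wait I3 write@9>
5) issue 13, read 14, done 20, write 21  <WAW R7: wait I4 write@12>
6) issue 22, read 23, done 29, write 30  <struct: MUL busy until I5 writes@21>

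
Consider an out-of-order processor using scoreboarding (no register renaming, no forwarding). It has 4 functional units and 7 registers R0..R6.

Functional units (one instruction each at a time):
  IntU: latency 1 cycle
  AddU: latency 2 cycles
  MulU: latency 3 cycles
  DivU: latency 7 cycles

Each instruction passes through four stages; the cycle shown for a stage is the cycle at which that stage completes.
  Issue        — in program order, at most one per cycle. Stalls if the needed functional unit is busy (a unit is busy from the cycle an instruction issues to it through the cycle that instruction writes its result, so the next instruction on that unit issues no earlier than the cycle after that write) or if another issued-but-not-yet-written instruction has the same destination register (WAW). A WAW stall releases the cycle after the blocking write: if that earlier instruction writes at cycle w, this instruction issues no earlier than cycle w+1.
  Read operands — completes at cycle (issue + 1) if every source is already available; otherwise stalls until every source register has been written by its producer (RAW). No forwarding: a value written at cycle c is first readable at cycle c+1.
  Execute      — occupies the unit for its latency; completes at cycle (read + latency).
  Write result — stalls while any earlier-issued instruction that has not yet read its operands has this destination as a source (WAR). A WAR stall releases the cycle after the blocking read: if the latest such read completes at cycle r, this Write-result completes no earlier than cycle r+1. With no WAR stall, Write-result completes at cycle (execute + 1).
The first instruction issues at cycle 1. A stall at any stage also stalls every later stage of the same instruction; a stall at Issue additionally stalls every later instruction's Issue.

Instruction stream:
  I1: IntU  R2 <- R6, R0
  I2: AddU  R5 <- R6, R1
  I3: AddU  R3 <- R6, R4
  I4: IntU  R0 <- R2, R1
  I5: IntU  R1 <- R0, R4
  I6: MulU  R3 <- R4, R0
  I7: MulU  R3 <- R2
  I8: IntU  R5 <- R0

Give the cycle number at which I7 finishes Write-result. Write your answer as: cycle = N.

c1: I1 issues→IntU
c2: I1 reads, I2 issues→AddU
c3: I1 exec-done, I2 reads
c4: I1 writes R2
c5: I2 exec-done
c6: I2 writes R5
c7: I3 issues→AddU
c8: I3 reads, I4 issues→IntU
c9: I4 reads
c10: I3 exec-done, I4 exec-done
c11: I3 writes R3, I4 writes R0
c12: I5 issues→IntU
c13: I5 reads, I6 issues→MulU
c14: I5 exec-done, I6 reads
c15: I5 writes R1
c17: I6 exec-done
c18: I6 writes R3
c19: I7 issues→MulU
c20: I7 reads, I8 issues→IntU
c21: I8 reads
c22: I8 exec-done
c23: I7 exec-done, I8 writes R5
c24: I7 writes R3

cycle = 24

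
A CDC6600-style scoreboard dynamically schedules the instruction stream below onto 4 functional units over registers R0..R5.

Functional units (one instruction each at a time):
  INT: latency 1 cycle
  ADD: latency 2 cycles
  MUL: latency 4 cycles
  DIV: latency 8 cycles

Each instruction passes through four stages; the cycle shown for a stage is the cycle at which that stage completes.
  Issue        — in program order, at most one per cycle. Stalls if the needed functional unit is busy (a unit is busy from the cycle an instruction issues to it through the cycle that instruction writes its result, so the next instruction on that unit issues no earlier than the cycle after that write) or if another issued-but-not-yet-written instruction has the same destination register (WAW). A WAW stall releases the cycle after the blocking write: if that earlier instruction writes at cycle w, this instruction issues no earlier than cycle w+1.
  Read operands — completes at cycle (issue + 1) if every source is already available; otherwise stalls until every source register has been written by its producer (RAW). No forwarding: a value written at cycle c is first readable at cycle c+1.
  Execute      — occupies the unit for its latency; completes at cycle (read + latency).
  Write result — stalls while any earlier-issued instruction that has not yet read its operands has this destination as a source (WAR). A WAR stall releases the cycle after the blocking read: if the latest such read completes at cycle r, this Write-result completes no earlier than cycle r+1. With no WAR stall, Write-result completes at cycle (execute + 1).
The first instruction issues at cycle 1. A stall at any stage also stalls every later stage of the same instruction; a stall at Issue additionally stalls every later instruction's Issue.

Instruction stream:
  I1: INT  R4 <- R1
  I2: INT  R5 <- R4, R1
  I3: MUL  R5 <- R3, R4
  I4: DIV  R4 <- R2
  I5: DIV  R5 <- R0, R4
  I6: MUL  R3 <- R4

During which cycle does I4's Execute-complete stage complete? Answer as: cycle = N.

cycle = 19

c1: I1 issues→INT
c2: I1 reads
c3: I1 exec-done
c4: I1 writes R4
c5: I2 issues→INT
c6: I2 reads
c7: I2 exec-done
c8: I2 writes R5
c9: I3 issues→MUL
c10: I3 reads | I4 issues→DIV
c11: I4 reads
c14: I3 exec-done
c15: I3 writes R5
c19: I4 exec-done
c20: I4 writes R4
c21: I5 issues→DIV
c22: I5 reads | I6 issues→MUL
c23: I6 reads
c27: I6 exec-done
c28: I6 writes R3
c30: I5 exec-done
c31: I5 writes R5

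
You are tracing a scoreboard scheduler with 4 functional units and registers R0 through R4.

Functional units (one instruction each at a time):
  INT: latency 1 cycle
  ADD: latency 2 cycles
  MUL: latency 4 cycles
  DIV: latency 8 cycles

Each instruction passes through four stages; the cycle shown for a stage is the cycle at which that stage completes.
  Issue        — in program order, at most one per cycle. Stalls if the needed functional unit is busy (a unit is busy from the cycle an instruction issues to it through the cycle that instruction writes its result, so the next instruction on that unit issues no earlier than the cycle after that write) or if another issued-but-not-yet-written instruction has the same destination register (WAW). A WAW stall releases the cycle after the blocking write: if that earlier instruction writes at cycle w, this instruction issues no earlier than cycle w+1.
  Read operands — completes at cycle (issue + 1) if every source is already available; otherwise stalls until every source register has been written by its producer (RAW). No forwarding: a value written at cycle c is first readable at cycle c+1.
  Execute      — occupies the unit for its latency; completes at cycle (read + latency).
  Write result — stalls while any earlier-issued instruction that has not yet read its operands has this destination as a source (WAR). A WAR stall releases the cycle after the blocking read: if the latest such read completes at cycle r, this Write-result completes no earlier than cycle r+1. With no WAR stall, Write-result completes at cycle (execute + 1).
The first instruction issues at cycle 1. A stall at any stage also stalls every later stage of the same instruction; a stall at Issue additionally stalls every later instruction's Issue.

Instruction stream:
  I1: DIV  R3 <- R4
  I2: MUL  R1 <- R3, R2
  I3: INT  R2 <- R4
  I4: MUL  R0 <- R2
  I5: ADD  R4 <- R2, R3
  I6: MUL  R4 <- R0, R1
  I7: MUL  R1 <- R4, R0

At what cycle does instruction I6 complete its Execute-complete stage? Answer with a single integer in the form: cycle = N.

I1: IS=1 RO=2 EX=10 WR=11
I2: IS=2 RO=12 EX=16 WR=17  [RAW R3: wait I1 write@11]
I3: IS=3 RO=4 EX=5 WR=13  [WAR R2: wait I2 read@12]
I4: IS=18 RO=19 EX=23 WR=24  [struct: MUL busy until I2 writes@17]
I5: IS=19 RO=20 EX=22 WR=23
I6: IS=25 RO=26 EX=30 WR=31  [struct: MUL busy until I4 writes@24]
I7: IS=32 RO=33 EX=37 WR=38  [struct: MUL busy until I6 writes@31]

cycle = 30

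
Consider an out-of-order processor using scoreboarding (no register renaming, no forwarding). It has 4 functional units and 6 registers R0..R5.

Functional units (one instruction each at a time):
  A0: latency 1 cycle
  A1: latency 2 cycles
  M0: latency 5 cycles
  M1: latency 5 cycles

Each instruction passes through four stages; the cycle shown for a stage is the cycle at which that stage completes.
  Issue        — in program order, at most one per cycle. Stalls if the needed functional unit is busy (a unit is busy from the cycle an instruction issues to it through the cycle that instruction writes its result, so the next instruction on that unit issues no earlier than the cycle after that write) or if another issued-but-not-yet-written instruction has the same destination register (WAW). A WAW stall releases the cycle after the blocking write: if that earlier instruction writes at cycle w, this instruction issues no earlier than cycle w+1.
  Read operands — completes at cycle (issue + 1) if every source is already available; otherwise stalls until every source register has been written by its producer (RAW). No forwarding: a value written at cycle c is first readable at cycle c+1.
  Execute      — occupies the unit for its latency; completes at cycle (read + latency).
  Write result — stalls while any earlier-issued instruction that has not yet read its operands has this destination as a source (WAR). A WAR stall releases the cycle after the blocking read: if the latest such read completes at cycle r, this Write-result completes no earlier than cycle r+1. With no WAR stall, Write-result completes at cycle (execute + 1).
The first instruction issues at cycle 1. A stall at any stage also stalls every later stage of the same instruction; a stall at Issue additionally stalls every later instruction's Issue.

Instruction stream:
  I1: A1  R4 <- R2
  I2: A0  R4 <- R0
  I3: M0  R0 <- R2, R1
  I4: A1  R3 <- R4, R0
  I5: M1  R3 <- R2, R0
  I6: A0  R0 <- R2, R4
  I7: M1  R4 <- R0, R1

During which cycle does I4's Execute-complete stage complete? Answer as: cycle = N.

cycle = 17

[I1] 1/2/4/5
[I2] 6/7/8/9  (WAW R4: wait I1 write@5)
[I3] 7/8/13/14
[I4] 8/15/17/18  (RAW R0: wait I3 write@14)
[I5] 19/20/25/26  (WAW R3: wait I4 write@18)
[I6] 20/21/22/23
[I7] 27/28/33/34  (struct: M1 busy until I5 writes@26)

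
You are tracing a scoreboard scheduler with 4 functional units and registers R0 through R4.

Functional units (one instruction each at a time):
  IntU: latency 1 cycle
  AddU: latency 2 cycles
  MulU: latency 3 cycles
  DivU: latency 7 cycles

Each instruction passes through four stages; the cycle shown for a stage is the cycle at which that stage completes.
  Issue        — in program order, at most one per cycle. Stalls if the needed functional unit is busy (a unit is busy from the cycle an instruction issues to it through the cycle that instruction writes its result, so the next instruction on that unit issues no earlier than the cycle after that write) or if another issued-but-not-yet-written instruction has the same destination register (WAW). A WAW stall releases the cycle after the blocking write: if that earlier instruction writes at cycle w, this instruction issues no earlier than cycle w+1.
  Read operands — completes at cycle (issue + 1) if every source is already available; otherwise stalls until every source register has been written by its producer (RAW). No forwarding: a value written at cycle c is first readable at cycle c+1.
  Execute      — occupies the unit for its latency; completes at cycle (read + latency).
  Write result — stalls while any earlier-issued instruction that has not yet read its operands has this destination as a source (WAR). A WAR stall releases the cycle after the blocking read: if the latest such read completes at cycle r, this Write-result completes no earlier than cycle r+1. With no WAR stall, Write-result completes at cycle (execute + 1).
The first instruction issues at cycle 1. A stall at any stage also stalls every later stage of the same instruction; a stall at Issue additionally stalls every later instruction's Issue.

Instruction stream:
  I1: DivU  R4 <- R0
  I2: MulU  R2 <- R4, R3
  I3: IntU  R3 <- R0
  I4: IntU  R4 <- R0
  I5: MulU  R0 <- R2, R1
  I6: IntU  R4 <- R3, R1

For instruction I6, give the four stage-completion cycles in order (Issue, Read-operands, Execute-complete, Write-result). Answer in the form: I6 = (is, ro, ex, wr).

[I1] 1/2/9/10
[I2] 2/11/14/15  (RAW R4: wait I1 write@10)
[I3] 3/4/5/12  (WAR R3: wait I2 read@11)
[I4] 13/14/15/16  (struct: IntU busy until I3 writes@12)
[I5] 16/17/20/21  (struct: MulU busy until I2 writes@15)
[I6] 17/18/19/20

I6 = (17, 18, 19, 20)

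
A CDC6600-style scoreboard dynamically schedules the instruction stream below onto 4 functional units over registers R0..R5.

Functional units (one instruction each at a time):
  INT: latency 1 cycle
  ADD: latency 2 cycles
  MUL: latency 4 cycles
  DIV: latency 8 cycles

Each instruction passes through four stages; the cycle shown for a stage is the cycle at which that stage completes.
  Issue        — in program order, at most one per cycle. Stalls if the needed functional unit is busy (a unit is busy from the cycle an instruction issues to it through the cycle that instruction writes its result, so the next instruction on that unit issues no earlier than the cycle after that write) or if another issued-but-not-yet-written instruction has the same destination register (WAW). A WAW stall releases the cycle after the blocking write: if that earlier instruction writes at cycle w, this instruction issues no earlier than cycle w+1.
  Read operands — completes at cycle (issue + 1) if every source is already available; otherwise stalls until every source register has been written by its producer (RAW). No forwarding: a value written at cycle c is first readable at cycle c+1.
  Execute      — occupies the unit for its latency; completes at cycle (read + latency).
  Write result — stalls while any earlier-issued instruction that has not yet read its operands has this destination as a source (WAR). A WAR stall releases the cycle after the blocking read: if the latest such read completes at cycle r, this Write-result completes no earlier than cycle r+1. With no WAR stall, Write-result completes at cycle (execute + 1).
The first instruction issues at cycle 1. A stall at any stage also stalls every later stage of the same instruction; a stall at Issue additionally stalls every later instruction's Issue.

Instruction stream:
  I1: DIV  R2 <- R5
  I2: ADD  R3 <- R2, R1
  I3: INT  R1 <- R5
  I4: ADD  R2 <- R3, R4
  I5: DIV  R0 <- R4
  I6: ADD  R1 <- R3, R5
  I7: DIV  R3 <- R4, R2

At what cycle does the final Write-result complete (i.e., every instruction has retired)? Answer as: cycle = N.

I1  is:1  ro:2  ex:10  wr:11
I2  is:2  ro:12  ex:14  wr:15  — RAW R2: wait I1 write@11
I3  is:3  ro:4  ex:5  wr:13  — WAR R1: wait I2 read@12
I4  is:16  ro:17  ex:19  wr:20  — struct: ADD busy until I2 writes@15
I5  is:17  ro:18  ex:26  wr:27
I6  is:21  ro:22  ex:24  wr:25  — struct: ADD busy until I4 writes@20
I7  is:28  ro:29  ex:37  wr:38  — struct: DIV busy until I5 writes@27

cycle = 38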